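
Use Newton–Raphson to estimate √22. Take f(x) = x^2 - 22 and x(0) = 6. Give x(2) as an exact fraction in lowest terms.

f'(x) = 2x.
f(6) = 14, f'(6) = 12, so x(1) = 6 - 14/12 = 29/6.
f(29/6) = 49/36, f'(29/6) = 29/3, so x(2) = (29/6) - (49/36)/(29/3) = 1633/348.

1633/348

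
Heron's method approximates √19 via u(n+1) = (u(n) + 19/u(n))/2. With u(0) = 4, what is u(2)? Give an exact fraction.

u(1) = (4 + 19/4)/2 = 35/8.
u(2) = (35/8 + 19/(35/8))/2 = 2441/560.

2441/560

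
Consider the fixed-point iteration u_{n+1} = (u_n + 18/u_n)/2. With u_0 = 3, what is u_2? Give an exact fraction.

u_1 = (3 + 18/3)/2 = 9/2.
u_2 = (9/2 + 18/(9/2))/2 = 17/4.

17/4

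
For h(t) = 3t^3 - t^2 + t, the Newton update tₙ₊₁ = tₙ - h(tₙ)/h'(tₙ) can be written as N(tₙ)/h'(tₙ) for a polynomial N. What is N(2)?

h'(t) = 9t^2 - 2t + 1.
N(t) = t·h'(t) - h(t) = t·(9t^2 - 2t + 1) - (3t^3 - t^2 + t) = 6t^3 - t^2.
N(2) = 44.

44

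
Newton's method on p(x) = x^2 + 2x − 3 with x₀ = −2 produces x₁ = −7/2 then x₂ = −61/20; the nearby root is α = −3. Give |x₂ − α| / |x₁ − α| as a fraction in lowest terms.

x₁ − α = −7/2 − (−3) = −7/2 + 3 = −1/2, so |x₁ − α| = 1/2.
x₂ − α = −61/20 − (−3) = −61/20 + 3 = −1/20, so |x₂ − α| = 1/20.
Ratio = (1/20) / (1/2) = 1/10.

1/10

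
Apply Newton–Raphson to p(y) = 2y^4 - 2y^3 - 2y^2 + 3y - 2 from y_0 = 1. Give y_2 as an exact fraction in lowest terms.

58/35

p'(y) = 8y^3 - 6y^2 - 4y + 3.
p(1) = -1, p'(1) = 1, so y_1 = 1 - (-1)/1 = 2.
p(2) = 12, p'(2) = 35, so y_2 = 2 - 12/35 = 58/35.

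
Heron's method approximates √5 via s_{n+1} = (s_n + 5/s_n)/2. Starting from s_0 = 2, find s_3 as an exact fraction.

51841/23184

s_1 = (2 + 5/2)/2 = 9/4.
s_2 = (9/4 + 5/(9/4))/2 = 161/72.
s_3 = (161/72 + 5/(161/72))/2 = 51841/23184.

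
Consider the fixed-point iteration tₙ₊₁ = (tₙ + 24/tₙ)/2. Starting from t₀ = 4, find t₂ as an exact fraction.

49/10

t₁ = (4 + 24/4)/2 = 5.
t₂ = (5 + 24/5)/2 = 49/10.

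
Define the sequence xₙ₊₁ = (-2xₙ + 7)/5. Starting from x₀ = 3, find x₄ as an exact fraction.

x₁ = (-2·3 + 7)/5 = 1/5.
x₂ = (-2·(1/5) + 7)/5 = 33/25.
x₃ = (-2·(33/25) + 7)/5 = 109/125.
x₄ = (-2·(109/125) + 7)/5 = 657/625.

657/625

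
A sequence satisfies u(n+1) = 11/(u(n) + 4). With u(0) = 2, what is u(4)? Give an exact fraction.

2266/1209

u(1) = 11/(2 + 4) = 11/6.
u(2) = 11/(11/6 + 4) = 66/35.
u(3) = 11/(66/35 + 4) = 385/206.
u(4) = 11/(385/206 + 4) = 2266/1209.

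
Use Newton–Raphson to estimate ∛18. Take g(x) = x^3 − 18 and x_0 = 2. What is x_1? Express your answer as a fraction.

g'(x) = 3x^2.
g(2) = −10, g'(2) = 12, so x_1 = 2 − (−10)/12 = 17/6.

17/6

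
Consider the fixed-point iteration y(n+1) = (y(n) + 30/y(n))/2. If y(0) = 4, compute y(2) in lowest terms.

y(1) = (4 + 30/4)/2 = 23/4.
y(2) = (23/4 + 30/(23/4))/2 = 1009/184.

1009/184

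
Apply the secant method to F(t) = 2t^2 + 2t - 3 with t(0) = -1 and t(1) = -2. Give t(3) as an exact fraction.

F(-1) = -3, F(-2) = 1. t(2) = (-2) - 1·((-2) - (-1))/(1 - (-3)) = -7/4.
F(-2) = 1, F(-7/4) = -3/8. t(3) = (-7/4) - (-3/8)·((-7/4) - (-2))/((-3/8) - 1) = -20/11.

-20/11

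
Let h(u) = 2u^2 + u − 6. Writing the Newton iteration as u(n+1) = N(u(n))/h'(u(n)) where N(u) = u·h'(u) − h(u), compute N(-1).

8

h'(u) = 4u + 1.
N(u) = u·h'(u) − h(u) = u·(4u + 1) − (2u^2 + u − 6) = 2u^2 + 6.
N(-1) = 8.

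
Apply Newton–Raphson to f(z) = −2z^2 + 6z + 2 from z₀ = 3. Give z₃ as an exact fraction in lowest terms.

12970/3927

f'(z) = −4z + 6.
f(3) = 2, f'(3) = −6, so z₁ = 3 − 2/(−6) = 10/3.
f(10/3) = −2/9, f'(10/3) = −22/3, so z₂ = (10/3) − (−2/9)/(−22/3) = 109/33.
f(109/33) = −2/1089, f'(109/33) = −238/33, so z₃ = (109/33) − (−2/1089)/(−238/33) = 12970/3927.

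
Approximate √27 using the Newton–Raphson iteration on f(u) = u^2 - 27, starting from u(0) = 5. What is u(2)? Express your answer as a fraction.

1351/260

f'(u) = 2u.
f(5) = -2, f'(5) = 10, so u(1) = 5 - (-2)/10 = 26/5.
f(26/5) = 1/25, f'(26/5) = 52/5, so u(2) = (26/5) - (1/25)/(52/5) = 1351/260.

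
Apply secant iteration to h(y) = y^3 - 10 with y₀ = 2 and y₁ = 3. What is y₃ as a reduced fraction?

h(2) = -2, h(3) = 17. y₂ = 3 - 17·(3 - 2)/(17 - (-2)) = 40/19.
h(3) = 17, h(40/19) = -4590/6859. y₃ = (40/19) - (-4590/6859)·((40/19) - 3)/((-4590/6859) - 17) = 15250/7129.

15250/7129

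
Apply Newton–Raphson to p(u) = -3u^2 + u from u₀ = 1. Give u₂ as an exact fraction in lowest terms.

p'(u) = -6u + 1.
p(1) = -2, p'(1) = -5, so u₁ = 1 - (-2)/(-5) = 3/5.
p(3/5) = -12/25, p'(3/5) = -13/5, so u₂ = (3/5) - (-12/25)/(-13/5) = 27/65.

27/65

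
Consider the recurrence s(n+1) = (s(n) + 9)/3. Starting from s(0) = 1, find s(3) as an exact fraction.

s(1) = (1 + 9)/3 = 10/3.
s(2) = ((10/3) + 9)/3 = 37/9.
s(3) = ((37/9) + 9)/3 = 118/27.

118/27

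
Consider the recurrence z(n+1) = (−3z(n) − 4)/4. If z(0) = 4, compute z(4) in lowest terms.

7/8

z(1) = (−3·4 − 4)/4 = −4.
z(2) = (−3·(−4) − 4)/4 = 2.
z(3) = (−3·2 − 4)/4 = −5/2.
z(4) = (−3·(−5/2) − 4)/4 = 7/8.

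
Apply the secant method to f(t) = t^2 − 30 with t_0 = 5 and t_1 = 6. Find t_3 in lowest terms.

115/21

f(5) = −5, f(6) = 6. t_2 = 6 − 6·(6 − 5)/(6 − (−5)) = 60/11.
f(6) = 6, f(60/11) = −30/121. t_3 = (60/11) − (−30/121)·((60/11) − 6)/((−30/121) − 6) = 115/21.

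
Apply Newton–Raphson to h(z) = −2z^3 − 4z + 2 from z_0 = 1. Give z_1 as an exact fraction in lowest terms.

h'(z) = −6z^2 − 4.
h(1) = −4, h'(1) = −10, so z_1 = 1 − (−4)/(−10) = 3/5.

3/5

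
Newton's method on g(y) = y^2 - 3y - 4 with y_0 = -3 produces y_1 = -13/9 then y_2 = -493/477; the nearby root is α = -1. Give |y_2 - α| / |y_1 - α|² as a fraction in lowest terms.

9/53

y_1 - α = -13/9 - (-1) = -13/9 + 1 = -4/9, so |y_1 - α| = 4/9.
y_2 - α = -493/477 - (-1) = -493/477 + 1 = -16/477, so |y_2 - α| = 16/477.
|y_1 - α|² = 16/81.
Ratio = (16/477) / (16/81) = 9/53.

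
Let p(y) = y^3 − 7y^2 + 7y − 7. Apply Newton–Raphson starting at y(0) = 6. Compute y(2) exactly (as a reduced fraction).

149965/24862

p'(y) = 3y^2 − 14y + 7.
p(6) = −1, p'(6) = 31, so y(1) = 6 − (−1)/31 = 187/31.
p(187/31) = 342/29791, p'(187/31) = 30476/961, so y(2) = (187/31) − (342/29791)/(30476/961) = 149965/24862.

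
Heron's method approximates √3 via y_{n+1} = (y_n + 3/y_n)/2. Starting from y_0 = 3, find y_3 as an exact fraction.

97/56

y_1 = (3 + 3/3)/2 = 2.
y_2 = (2 + 3/2)/2 = 7/4.
y_3 = (7/4 + 3/(7/4))/2 = 97/56.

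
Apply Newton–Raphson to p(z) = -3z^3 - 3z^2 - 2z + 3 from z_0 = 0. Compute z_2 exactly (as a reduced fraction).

24/25

p'(z) = -9z^2 - 6z - 2.
p(0) = 3, p'(0) = -2, so z_1 = 0 - 3/(-2) = 3/2.
p(3/2) = -135/8, p'(3/2) = -125/4, so z_2 = (3/2) - (-135/8)/(-125/4) = 24/25.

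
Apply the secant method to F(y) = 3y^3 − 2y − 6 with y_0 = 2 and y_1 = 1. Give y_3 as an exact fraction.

F(2) = 14, F(1) = −5. y_2 = 1 − (−5)·(1 − 2)/((−5) − 14) = 24/19.
F(1) = −5, F(24/19) = −17010/6859. y_3 = (24/19) − (−17010/6859)·((24/19) − 1)/((−17010/6859) − (−5)) = 5262/3457.

5262/3457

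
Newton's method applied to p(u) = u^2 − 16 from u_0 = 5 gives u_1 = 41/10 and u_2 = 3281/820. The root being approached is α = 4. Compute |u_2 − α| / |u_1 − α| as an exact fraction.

1/82

u_1 − α = 41/10 − 4 = 1/10, so |u_1 − α| = 1/10.
u_2 − α = 3281/820 − 4 = 1/820, so |u_2 − α| = 1/820.
Ratio = (1/820) / (1/10) = 1/82.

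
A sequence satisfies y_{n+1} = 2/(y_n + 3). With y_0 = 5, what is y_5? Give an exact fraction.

y_1 = 2/(5 + 3) = 1/4.
y_2 = 2/(1/4 + 3) = 8/13.
y_3 = 2/(8/13 + 3) = 26/47.
y_4 = 2/(26/47 + 3) = 94/167.
y_5 = 2/(94/167 + 3) = 334/595.

334/595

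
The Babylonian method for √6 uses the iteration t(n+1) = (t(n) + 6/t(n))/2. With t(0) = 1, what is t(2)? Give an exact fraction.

73/28

t(1) = (1 + 6/1)/2 = 7/2.
t(2) = (7/2 + 6/(7/2))/2 = 73/28.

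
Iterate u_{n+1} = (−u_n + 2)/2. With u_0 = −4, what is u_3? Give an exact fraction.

5/4

u_1 = (−(−4) + 2)/2 = 3.
u_2 = (−3 + 2)/2 = −1/2.
u_3 = (−(−1/2) + 2)/2 = 5/4.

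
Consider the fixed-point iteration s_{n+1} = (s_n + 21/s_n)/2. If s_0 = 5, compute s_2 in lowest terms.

s_1 = (5 + 21/5)/2 = 23/5.
s_2 = (23/5 + 21/(23/5))/2 = 527/115.

527/115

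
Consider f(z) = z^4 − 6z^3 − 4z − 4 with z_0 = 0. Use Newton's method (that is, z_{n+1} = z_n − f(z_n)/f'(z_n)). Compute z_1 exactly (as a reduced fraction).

f'(z) = 4z^3 − 18z^2 − 4.
f(0) = −4, f'(0) = −4, so z_1 = 0 − (−4)/(−4) = −1.

−1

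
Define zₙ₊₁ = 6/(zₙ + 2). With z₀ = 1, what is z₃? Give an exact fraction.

12/7

z₁ = 6/(1 + 2) = 2.
z₂ = 6/(2 + 2) = 3/2.
z₃ = 6/(3/2 + 2) = 12/7.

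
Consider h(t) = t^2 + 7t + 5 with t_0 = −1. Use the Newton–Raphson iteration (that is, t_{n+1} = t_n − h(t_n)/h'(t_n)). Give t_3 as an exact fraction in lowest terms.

h'(t) = 2t + 7.
h(−1) = −1, h'(−1) = 5, so t_1 = (−1) − (−1)/5 = −4/5.
h(−4/5) = 1/25, h'(−4/5) = 27/5, so t_2 = (−4/5) − (1/25)/(27/5) = −109/135.
h(−109/135) = 1/18225, h'(−109/135) = 727/135, so t_3 = (−109/135) − (1/18225)/(727/135) = −79244/98145.

−79244/98145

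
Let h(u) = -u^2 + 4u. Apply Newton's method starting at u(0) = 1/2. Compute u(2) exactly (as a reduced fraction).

h'(u) = -2u + 4.
h(1/2) = 7/4, h'(1/2) = 3, so u(1) = (1/2) - (7/4)/3 = -1/12.
h(-1/12) = -49/144, h'(-1/12) = 25/6, so u(2) = (-1/12) - (-49/144)/(25/6) = -1/600.

-1/600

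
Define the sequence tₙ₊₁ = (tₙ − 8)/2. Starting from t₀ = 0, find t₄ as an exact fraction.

t₁ = (0 − 8)/2 = −4.
t₂ = ((−4) − 8)/2 = −6.
t₃ = ((−6) − 8)/2 = −7.
t₄ = ((−7) − 8)/2 = −15/2.

−15/2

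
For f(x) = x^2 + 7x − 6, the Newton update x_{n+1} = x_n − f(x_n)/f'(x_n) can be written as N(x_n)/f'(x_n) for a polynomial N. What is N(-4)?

22

f'(x) = 2x + 7.
N(x) = x·f'(x) − f(x) = x·(2x + 7) − (x^2 + 7x − 6) = x^2 + 6.
N(-4) = 22.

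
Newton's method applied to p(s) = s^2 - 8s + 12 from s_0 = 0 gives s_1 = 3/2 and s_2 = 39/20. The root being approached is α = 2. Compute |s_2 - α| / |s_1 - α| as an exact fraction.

s_1 - α = 3/2 - 2 = -1/2, so |s_1 - α| = 1/2.
s_2 - α = 39/20 - 2 = -1/20, so |s_2 - α| = 1/20.
Ratio = (1/20) / (1/2) = 1/10.

1/10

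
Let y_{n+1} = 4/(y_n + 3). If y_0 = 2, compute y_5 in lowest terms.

y_1 = 4/(2 + 3) = 4/5.
y_2 = 4/(4/5 + 3) = 20/19.
y_3 = 4/(20/19 + 3) = 76/77.
y_4 = 4/(76/77 + 3) = 308/307.
y_5 = 4/(308/307 + 3) = 1228/1229.

1228/1229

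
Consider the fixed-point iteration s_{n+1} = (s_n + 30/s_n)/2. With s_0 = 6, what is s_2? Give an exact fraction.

s_1 = (6 + 30/6)/2 = 11/2.
s_2 = (11/2 + 30/(11/2))/2 = 241/44.

241/44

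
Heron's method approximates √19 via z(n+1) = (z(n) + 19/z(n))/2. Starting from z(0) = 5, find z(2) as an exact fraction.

959/220

z(1) = (5 + 19/5)/2 = 22/5.
z(2) = (22/5 + 19/(22/5))/2 = 959/220.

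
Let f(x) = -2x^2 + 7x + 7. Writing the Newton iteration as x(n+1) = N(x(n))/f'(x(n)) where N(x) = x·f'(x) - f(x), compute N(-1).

f'(x) = -4x + 7.
N(x) = x·f'(x) - f(x) = x·(-4x + 7) - (-2x^2 + 7x + 7) = -2x^2 - 7.
N(-1) = -9.

-9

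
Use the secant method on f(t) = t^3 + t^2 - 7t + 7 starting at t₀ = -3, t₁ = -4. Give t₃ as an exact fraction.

-50471/14337

f(-3) = 10, f(-4) = -13. t₂ = (-4) - (-13)·((-4) - (-3))/((-13) - 10) = -79/23.
f(-4) = -13, f(-79/23) = 28210/12167. t₃ = (-79/23) - (28210/12167)·((-79/23) - (-4))/((28210/12167) - (-13)) = -50471/14337.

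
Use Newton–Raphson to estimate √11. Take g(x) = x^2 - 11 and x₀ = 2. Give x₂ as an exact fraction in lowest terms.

g'(x) = 2x.
g(2) = -7, g'(2) = 4, so x₁ = 2 - (-7)/4 = 15/4.
g(15/4) = 49/16, g'(15/4) = 15/2, so x₂ = (15/4) - (49/16)/(15/2) = 401/120.

401/120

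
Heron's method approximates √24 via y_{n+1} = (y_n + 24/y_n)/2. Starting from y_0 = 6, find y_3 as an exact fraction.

y_1 = (6 + 24/6)/2 = 5.
y_2 = (5 + 24/5)/2 = 49/10.
y_3 = (49/10 + 24/(49/10))/2 = 4801/980.

4801/980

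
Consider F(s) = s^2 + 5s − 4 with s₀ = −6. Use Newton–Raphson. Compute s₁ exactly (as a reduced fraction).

−40/7

F'(s) = 2s + 5.
F(−6) = 2, F'(−6) = −7, so s₁ = (−6) − 2/(−7) = −40/7.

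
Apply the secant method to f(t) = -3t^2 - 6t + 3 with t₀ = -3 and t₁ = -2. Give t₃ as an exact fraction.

f(-3) = -6, f(-2) = 3. t₂ = (-2) - 3·((-2) - (-3))/(3 - (-6)) = -7/3.
f(-2) = 3, f(-7/3) = 2/3. t₃ = (-7/3) - (2/3)·((-7/3) - (-2))/((2/3) - 3) = -17/7.

-17/7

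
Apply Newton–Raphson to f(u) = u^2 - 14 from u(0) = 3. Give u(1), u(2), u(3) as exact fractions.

u(1) = 23/6, u(2) = 1033/276, u(3) = 2133553/570216

f'(u) = 2u.
f(3) = -5, f'(3) = 6, so u(1) = 3 - (-5)/6 = 23/6.
f(23/6) = 25/36, f'(23/6) = 23/3, so u(2) = (23/6) - (25/36)/(23/3) = 1033/276.
f(1033/276) = 625/76176, f'(1033/276) = 1033/138, so u(3) = (1033/276) - (625/76176)/(1033/138) = 2133553/570216.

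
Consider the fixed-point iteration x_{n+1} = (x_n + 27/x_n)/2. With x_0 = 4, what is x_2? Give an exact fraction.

x_1 = (4 + 27/4)/2 = 43/8.
x_2 = (43/8 + 27/(43/8))/2 = 3577/688.

3577/688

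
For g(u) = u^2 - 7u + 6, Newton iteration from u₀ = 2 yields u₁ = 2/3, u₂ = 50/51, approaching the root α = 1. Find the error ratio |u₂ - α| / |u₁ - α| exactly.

u₁ - α = 2/3 - 1 = -1/3, so |u₁ - α| = 1/3.
u₂ - α = 50/51 - 1 = -1/51, so |u₂ - α| = 1/51.
Ratio = (1/51) / (1/3) = 1/17.

1/17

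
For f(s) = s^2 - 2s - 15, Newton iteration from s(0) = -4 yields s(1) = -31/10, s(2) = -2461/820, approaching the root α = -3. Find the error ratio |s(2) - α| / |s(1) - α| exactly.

s(1) - α = -31/10 - (-3) = -31/10 + 3 = -1/10, so |s(1) - α| = 1/10.
s(2) - α = -2461/820 - (-3) = -2461/820 + 3 = -1/820, so |s(2) - α| = 1/820.
Ratio = (1/820) / (1/10) = 1/82.

1/82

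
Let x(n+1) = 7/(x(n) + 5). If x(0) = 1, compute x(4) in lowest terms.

1589/1394

x(1) = 7/(1 + 5) = 7/6.
x(2) = 7/(7/6 + 5) = 42/37.
x(3) = 7/(42/37 + 5) = 259/227.
x(4) = 7/(259/227 + 5) = 1589/1394.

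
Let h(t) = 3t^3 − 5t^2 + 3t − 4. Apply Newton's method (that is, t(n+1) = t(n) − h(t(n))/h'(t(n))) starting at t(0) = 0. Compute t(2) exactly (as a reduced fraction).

h'(t) = 9t^2 − 10t + 3.
h(0) = −4, h'(0) = 3, so t(1) = 0 − (−4)/3 = 4/3.
h(4/3) = −16/9, h'(4/3) = 17/3, so t(2) = (4/3) − (−16/9)/(17/3) = 28/17.

28/17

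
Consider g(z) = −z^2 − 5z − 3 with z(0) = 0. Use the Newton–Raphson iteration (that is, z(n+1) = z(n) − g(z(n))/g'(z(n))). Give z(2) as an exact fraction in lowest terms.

g'(z) = −2z − 5.
g(0) = −3, g'(0) = −5, so z(1) = 0 − (−3)/(−5) = −3/5.
g(−3/5) = −9/25, g'(−3/5) = −19/5, so z(2) = (−3/5) − (−9/25)/(−19/5) = −66/95.

−66/95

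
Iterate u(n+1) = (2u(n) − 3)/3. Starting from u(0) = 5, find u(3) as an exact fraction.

u(1) = (2·5 − 3)/3 = 7/3.
u(2) = (2·(7/3) − 3)/3 = 5/9.
u(3) = (2·(5/9) − 3)/3 = −17/27.

−17/27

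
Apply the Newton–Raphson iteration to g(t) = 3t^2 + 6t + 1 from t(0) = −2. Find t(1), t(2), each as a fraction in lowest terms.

t(1) = −11/6, t(2) = −109/60

g'(t) = 6t + 6.
g(−2) = 1, g'(−2) = −6, so t(1) = (−2) − 1/(−6) = −11/6.
g(−11/6) = 1/12, g'(−11/6) = −5, so t(2) = (−11/6) − (1/12)/(−5) = −109/60.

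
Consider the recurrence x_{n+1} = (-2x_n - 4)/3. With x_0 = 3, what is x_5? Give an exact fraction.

-316/243

x_1 = (-2·3 - 4)/3 = -10/3.
x_2 = (-2·(-10/3) - 4)/3 = 8/9.
x_3 = (-2·(8/9) - 4)/3 = -52/27.
x_4 = (-2·(-52/27) - 4)/3 = -4/81.
x_5 = (-2·(-4/81) - 4)/3 = -316/243.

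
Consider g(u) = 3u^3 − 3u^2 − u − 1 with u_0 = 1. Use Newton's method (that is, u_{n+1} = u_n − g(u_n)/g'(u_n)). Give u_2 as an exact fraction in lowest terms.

37/23

g'(u) = 9u^2 − 6u − 1.
g(1) = −2, g'(1) = 2, so u_1 = 1 − (−2)/2 = 2.
g(2) = 9, g'(2) = 23, so u_2 = 2 − 9/23 = 37/23.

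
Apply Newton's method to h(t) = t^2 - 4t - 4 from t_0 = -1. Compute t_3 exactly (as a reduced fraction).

h'(t) = 2t - 4.
h(-1) = 1, h'(-1) = -6, so t_1 = (-1) - 1/(-6) = -5/6.
h(-5/6) = 1/36, h'(-5/6) = -17/3, so t_2 = (-5/6) - (1/36)/(-17/3) = -169/204.
h(-169/204) = 1/41616, h'(-169/204) = -577/102, so t_3 = (-169/204) - (1/41616)/(-577/102) = -195025/235416.

-195025/235416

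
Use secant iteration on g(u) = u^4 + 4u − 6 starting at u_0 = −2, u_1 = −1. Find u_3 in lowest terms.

−2534/1203

g(−2) = 2, g(−1) = −9. u_2 = (−1) − (−9)·((−1) − (−2))/((−9) − 2) = −20/11.
g(−1) = −9, g(−20/11) = −34326/14641. u_3 = (−20/11) − (−34326/14641)·((−20/11) − (−1))/((−34326/14641) − (−9)) = −2534/1203.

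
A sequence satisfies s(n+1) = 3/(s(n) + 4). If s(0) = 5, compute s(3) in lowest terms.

39/61

s(1) = 3/(5 + 4) = 1/3.
s(2) = 3/(1/3 + 4) = 9/13.
s(3) = 3/(9/13 + 4) = 39/61.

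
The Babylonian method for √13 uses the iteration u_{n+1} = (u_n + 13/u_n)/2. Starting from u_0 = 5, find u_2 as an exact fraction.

343/95

u_1 = (5 + 13/5)/2 = 19/5.
u_2 = (19/5 + 13/(19/5))/2 = 343/95.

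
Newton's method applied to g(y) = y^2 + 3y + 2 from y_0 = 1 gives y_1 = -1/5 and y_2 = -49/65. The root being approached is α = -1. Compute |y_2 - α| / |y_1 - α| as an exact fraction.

y_1 - α = -1/5 - (-1) = -1/5 + 1 = 4/5, so |y_1 - α| = 4/5.
y_2 - α = -49/65 - (-1) = -49/65 + 1 = 16/65, so |y_2 - α| = 16/65.
Ratio = (16/65) / (4/5) = 4/13.

4/13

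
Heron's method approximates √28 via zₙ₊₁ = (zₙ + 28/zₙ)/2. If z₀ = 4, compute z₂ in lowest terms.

z₁ = (4 + 28/4)/2 = 11/2.
z₂ = (11/2 + 28/(11/2))/2 = 233/44.

233/44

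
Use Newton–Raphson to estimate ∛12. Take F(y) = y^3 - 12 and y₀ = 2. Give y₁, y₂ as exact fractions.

y₁ = 7/3, y₂ = 1010/441

F'(y) = 3y^2.
F(2) = -4, F'(2) = 12, so y₁ = 2 - (-4)/12 = 7/3.
F(7/3) = 19/27, F'(7/3) = 49/3, so y₂ = (7/3) - (19/27)/(49/3) = 1010/441.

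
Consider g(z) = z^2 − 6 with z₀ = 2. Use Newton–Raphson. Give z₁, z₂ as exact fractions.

g'(z) = 2z.
g(2) = −2, g'(2) = 4, so z₁ = 2 − (−2)/4 = 5/2.
g(5/2) = 1/4, g'(5/2) = 5, so z₂ = (5/2) − (1/4)/5 = 49/20.

z₁ = 5/2, z₂ = 49/20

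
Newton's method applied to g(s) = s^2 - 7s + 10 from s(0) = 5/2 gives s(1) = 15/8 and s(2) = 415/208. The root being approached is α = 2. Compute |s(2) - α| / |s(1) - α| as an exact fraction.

1/26

s(1) - α = 15/8 - 2 = -1/8, so |s(1) - α| = 1/8.
s(2) - α = 415/208 - 2 = -1/208, so |s(2) - α| = 1/208.
Ratio = (1/208) / (1/8) = 1/26.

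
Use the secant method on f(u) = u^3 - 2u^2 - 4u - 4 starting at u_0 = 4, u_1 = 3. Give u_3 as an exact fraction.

17380/4951

f(4) = 12, f(3) = -7. u_2 = 3 - (-7)·(3 - 4)/((-7) - 12) = 64/19.
f(3) = -7, f(64/19) = -13356/6859. u_3 = (64/19) - (-13356/6859)·((64/19) - 3)/((-13356/6859) - (-7)) = 17380/4951.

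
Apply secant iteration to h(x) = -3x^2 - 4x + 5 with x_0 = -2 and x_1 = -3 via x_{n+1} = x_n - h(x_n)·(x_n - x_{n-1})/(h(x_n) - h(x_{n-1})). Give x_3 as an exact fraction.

-131/62

h(-2) = 1, h(-3) = -10. x_2 = (-3) - (-10)·((-3) - (-2))/((-10) - 1) = -23/11.
h(-3) = -10, h(-23/11) = 30/121. x_3 = (-23/11) - (30/121)·((-23/11) - (-3))/((30/121) - (-10)) = -131/62.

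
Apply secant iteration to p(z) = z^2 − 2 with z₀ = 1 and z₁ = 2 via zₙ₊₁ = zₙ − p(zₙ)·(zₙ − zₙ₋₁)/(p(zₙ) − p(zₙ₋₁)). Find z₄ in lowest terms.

p(1) = −1, p(2) = 2. z₂ = 2 − 2·(2 − 1)/(2 − (−1)) = 4/3.
p(2) = 2, p(4/3) = −2/9. z₃ = (4/3) − (−2/9)·((4/3) − 2)/((−2/9) − 2) = 7/5.
p(4/3) = −2/9, p(7/5) = −1/25. z₄ = (7/5) − (−1/25)·((7/5) − (4/3))/((−1/25) − (−2/9)) = 58/41.

58/41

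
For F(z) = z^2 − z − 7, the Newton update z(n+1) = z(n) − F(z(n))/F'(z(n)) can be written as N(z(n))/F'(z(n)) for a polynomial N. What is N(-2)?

11

F'(z) = 2z − 1.
N(z) = z·F'(z) − F(z) = z·(2z − 1) − (z^2 − z − 7) = z^2 + 7.
N(-2) = 11.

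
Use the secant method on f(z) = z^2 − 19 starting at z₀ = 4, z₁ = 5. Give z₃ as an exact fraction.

61/14

f(4) = −3, f(5) = 6. z₂ = 5 − 6·(5 − 4)/(6 − (−3)) = 13/3.
f(5) = 6, f(13/3) = −2/9. z₃ = (13/3) − (−2/9)·((13/3) − 5)/((−2/9) − 6) = 61/14.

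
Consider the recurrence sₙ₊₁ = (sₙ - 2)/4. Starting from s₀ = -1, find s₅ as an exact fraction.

s₁ = ((-1) - 2)/4 = -3/4.
s₂ = ((-3/4) - 2)/4 = -11/16.
s₃ = ((-11/16) - 2)/4 = -43/64.
s₄ = ((-43/64) - 2)/4 = -171/256.
s₅ = ((-171/256) - 2)/4 = -683/1024.

-683/1024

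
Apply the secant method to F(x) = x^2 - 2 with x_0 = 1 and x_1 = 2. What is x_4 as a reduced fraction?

58/41

F(1) = -1, F(2) = 2. x_2 = 2 - 2·(2 - 1)/(2 - (-1)) = 4/3.
F(2) = 2, F(4/3) = -2/9. x_3 = (4/3) - (-2/9)·((4/3) - 2)/((-2/9) - 2) = 7/5.
F(4/3) = -2/9, F(7/5) = -1/25. x_4 = (7/5) - (-1/25)·((7/5) - (4/3))/((-1/25) - (-2/9)) = 58/41.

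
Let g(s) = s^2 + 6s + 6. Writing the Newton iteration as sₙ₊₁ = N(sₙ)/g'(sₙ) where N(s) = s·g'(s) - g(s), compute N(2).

-2

g'(s) = 2s + 6.
N(s) = s·g'(s) - g(s) = s·(2s + 6) - (s^2 + 6s + 6) = s^2 - 6.
N(2) = -2.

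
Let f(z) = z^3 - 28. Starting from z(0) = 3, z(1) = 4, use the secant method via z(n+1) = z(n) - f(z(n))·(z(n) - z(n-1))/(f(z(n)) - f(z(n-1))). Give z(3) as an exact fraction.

12901/4252

f(3) = -1, f(4) = 36. z(2) = 4 - 36·(4 - 3)/(36 - (-1)) = 112/37.
f(4) = 36, f(112/37) = -13356/50653. z(3) = (112/37) - (-13356/50653)·((112/37) - 4)/((-13356/50653) - 36) = 12901/4252.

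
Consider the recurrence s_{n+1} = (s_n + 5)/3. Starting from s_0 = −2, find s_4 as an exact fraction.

22/9

s_1 = ((−2) + 5)/3 = 1.
s_2 = (1 + 5)/3 = 2.
s_3 = (2 + 5)/3 = 7/3.
s_4 = ((7/3) + 5)/3 = 22/9.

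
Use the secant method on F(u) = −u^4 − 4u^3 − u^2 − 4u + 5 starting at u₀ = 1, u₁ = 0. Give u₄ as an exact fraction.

10000/14897

F(1) = −5, F(0) = 5. u₂ = 0 − 5·(0 − 1)/(5 − (−5)) = 1/2.
F(0) = 5, F(1/2) = 35/16. u₃ = (1/2) − (35/16)·((1/2) − 0)/((35/16) − 5) = 8/9.
F(1/2) = 35/16, F(8/9) = −18235/6561. u₄ = (8/9) − (−18235/6561)·((8/9) − (1/2))/((−18235/6561) − (35/16)) = 10000/14897.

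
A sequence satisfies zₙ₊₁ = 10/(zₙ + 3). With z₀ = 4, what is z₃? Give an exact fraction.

310/163

z₁ = 10/(4 + 3) = 10/7.
z₂ = 10/(10/7 + 3) = 70/31.
z₃ = 10/(70/31 + 3) = 310/163.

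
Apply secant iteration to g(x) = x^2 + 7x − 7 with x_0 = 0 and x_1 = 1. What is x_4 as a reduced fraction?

g(0) = −7, g(1) = 1. x_2 = 1 − 1·(1 − 0)/(1 − (−7)) = 7/8.
g(1) = 1, g(7/8) = −7/64. x_3 = (7/8) − (−7/64)·((7/8) − 1)/((−7/64) − 1) = 63/71.
g(7/8) = −7/64, g(63/71) = −7/5041. x_4 = (63/71) − (−7/5041)·((63/71) − (7/8))/((−7/5041) − (−7/64)) = 631/711.

631/711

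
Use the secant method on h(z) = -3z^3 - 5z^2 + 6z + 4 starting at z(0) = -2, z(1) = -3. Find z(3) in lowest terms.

-5374/2411

h(-2) = -4, h(-3) = 22. z(2) = (-3) - 22·((-3) - (-2))/(22 - (-4)) = -28/13.
h(-3) = 22, h(-28/13) = -4708/2197. z(3) = (-28/13) - (-4708/2197)·((-28/13) - (-3))/((-4708/2197) - 22) = -5374/2411.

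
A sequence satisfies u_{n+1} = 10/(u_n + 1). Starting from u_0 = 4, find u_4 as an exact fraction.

u_1 = 10/(4 + 1) = 2.
u_2 = 10/(2 + 1) = 10/3.
u_3 = 10/(10/3 + 1) = 30/13.
u_4 = 10/(30/13 + 1) = 130/43.

130/43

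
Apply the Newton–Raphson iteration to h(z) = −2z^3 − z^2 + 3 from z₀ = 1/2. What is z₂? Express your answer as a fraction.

25/22

h'(z) = −6z^2 − 2z.
h(1/2) = 5/2, h'(1/2) = −5/2, so z₁ = (1/2) − (5/2)/(−5/2) = 3/2.
h(3/2) = −6, h'(3/2) = −33/2, so z₂ = (3/2) − (−6)/(−33/2) = 25/22.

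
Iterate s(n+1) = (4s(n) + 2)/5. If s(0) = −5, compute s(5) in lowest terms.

−918/3125

s(1) = (4·(−5) + 2)/5 = −18/5.
s(2) = (4·(−18/5) + 2)/5 = −62/25.
s(3) = (4·(−62/25) + 2)/5 = −198/125.
s(4) = (4·(−198/125) + 2)/5 = −542/625.
s(5) = (4·(−542/625) + 2)/5 = −918/3125.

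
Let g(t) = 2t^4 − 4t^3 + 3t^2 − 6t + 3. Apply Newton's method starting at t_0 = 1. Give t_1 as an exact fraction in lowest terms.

1/2

g'(t) = 8t^3 − 12t^2 + 6t − 6.
g(1) = −2, g'(1) = −4, so t_1 = 1 − (−2)/(−4) = 1/2.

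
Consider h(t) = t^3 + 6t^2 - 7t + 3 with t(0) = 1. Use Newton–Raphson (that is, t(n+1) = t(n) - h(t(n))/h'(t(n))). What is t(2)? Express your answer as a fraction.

h'(t) = 3t^2 + 12t - 7.
h(1) = 3, h'(1) = 8, so t(1) = 1 - 3/8 = 5/8.
h(5/8) = 621/512, h'(5/8) = 107/64, so t(2) = (5/8) - (621/512)/(107/64) = -43/428.

-43/428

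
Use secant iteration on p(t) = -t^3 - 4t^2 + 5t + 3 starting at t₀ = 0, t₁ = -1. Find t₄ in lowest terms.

-2987031/6576791

p(0) = 3, p(-1) = -5. t₂ = (-1) - (-5)·((-1) - 0)/((-5) - 3) = -3/8.
p(-1) = -5, p(-3/8) = 315/512. t₃ = (-3/8) - (315/512)·((-3/8) - (-1))/((315/512) - (-5)) = -51/115.
p(-3/8) = 315/512, p(-51/115) = 126441/1520875. t₄ = (-51/115) - (126441/1520875)·((-51/115) - (-3/8))/((126441/1520875) - (315/512)) = -2987031/6576791.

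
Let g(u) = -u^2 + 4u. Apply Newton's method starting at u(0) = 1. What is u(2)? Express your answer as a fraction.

-1/20

g'(u) = -2u + 4.
g(1) = 3, g'(1) = 2, so u(1) = 1 - 3/2 = -1/2.
g(-1/2) = -9/4, g'(-1/2) = 5, so u(2) = (-1/2) - (-9/4)/5 = -1/20.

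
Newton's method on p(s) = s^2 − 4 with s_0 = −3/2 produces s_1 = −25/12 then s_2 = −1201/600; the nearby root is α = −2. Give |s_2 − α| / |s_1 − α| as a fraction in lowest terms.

s_1 − α = −25/12 − (−2) = −25/12 + 2 = −1/12, so |s_1 − α| = 1/12.
s_2 − α = −1201/600 − (−2) = −1201/600 + 2 = −1/600, so |s_2 − α| = 1/600.
Ratio = (1/600) / (1/12) = 1/50.

1/50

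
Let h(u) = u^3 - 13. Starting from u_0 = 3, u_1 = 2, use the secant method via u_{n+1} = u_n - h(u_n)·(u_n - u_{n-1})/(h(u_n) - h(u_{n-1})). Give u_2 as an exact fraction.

h(3) = 14, h(2) = -5. u_2 = 2 - (-5)·(2 - 3)/((-5) - 14) = 43/19.

43/19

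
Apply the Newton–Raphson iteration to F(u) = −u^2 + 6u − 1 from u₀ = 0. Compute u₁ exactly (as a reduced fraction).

1/6

F'(u) = −2u + 6.
F(0) = −1, F'(0) = 6, so u₁ = 0 − (−1)/6 = 1/6.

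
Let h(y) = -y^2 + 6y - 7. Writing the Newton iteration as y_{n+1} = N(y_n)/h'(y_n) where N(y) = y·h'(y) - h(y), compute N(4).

h'(y) = -2y + 6.
N(y) = y·h'(y) - h(y) = y·(-2y + 6) - (-y^2 + 6y - 7) = -y^2 + 7.
N(4) = -9.

-9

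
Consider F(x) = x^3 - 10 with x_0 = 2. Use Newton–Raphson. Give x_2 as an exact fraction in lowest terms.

3277/1521

F'(x) = 3x^2.
F(2) = -2, F'(2) = 12, so x_1 = 2 - (-2)/12 = 13/6.
F(13/6) = 37/216, F'(13/6) = 169/12, so x_2 = (13/6) - (37/216)/(169/12) = 3277/1521.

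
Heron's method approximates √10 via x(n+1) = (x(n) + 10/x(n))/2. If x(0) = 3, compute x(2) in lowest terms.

721/228

x(1) = (3 + 10/3)/2 = 19/6.
x(2) = (19/6 + 10/(19/6))/2 = 721/228.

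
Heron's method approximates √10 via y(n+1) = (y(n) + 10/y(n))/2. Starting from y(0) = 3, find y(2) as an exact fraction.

y(1) = (3 + 10/3)/2 = 19/6.
y(2) = (19/6 + 10/(19/6))/2 = 721/228.

721/228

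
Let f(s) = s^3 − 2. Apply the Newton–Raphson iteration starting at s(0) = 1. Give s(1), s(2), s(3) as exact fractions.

f'(s) = 3s^2.
f(1) = −1, f'(1) = 3, so s(1) = 1 − (−1)/3 = 4/3.
f(4/3) = 10/27, f'(4/3) = 16/3, so s(2) = (4/3) − (10/27)/(16/3) = 91/72.
f(91/72) = 7075/373248, f'(91/72) = 8281/1728, so s(3) = (91/72) − (7075/373248)/(8281/1728) = 1126819/894348.

s(1) = 4/3, s(2) = 91/72, s(3) = 1126819/894348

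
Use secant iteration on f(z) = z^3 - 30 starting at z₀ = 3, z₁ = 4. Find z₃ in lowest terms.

80271/25886

f(3) = -3, f(4) = 34. z₂ = 4 - 34·(4 - 3)/(34 - (-3)) = 114/37.
f(4) = 34, f(114/37) = -38046/50653. z₃ = (114/37) - (-38046/50653)·((114/37) - 4)/((-38046/50653) - 34) = 80271/25886.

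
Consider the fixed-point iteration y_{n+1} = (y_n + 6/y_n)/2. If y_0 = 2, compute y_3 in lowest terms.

4801/1960

y_1 = (2 + 6/2)/2 = 5/2.
y_2 = (5/2 + 6/(5/2))/2 = 49/20.
y_3 = (49/20 + 6/(49/20))/2 = 4801/1960.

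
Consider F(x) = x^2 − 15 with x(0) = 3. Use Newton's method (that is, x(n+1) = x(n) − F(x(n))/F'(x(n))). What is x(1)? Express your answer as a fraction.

4

F'(x) = 2x.
F(3) = −6, F'(3) = 6, so x(1) = 3 − (−6)/6 = 4.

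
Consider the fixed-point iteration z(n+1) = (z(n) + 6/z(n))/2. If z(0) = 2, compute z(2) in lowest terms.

49/20

z(1) = (2 + 6/2)/2 = 5/2.
z(2) = (5/2 + 6/(5/2))/2 = 49/20.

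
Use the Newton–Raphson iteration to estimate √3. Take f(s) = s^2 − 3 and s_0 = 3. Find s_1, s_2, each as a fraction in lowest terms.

s_1 = 2, s_2 = 7/4

f'(s) = 2s.
f(3) = 6, f'(3) = 6, so s_1 = 3 − 6/6 = 2.
f(2) = 1, f'(2) = 4, so s_2 = 2 − 1/4 = 7/4.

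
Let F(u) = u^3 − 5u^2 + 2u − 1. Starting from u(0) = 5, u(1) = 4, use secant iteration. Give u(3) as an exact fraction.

256/55

F(5) = 9, F(4) = −9. u(2) = 4 − (−9)·(4 − 5)/((−9) − 9) = 9/2.
F(4) = −9, F(9/2) = −17/8. u(3) = (9/2) − (−17/8)·((9/2) − 4)/((−17/8) − (−9)) = 256/55.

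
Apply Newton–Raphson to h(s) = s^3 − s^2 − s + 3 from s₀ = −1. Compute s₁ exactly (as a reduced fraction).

h'(s) = 3s^2 − 2s − 1.
h(−1) = 2, h'(−1) = 4, so s₁ = (−1) − 2/4 = −3/2.

−3/2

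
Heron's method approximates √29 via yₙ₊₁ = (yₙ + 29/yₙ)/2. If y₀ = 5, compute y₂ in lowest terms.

y₁ = (5 + 29/5)/2 = 27/5.
y₂ = (27/5 + 29/(27/5))/2 = 727/135.

727/135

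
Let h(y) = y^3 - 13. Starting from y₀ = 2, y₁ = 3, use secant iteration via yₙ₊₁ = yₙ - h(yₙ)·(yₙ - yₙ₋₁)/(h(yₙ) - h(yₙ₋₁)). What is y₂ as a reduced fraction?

h(2) = -5, h(3) = 14. y₂ = 3 - 14·(3 - 2)/(14 - (-5)) = 43/19.

43/19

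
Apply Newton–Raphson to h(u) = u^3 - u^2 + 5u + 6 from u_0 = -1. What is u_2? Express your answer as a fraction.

h'(u) = 3u^2 - 2u + 5.
h(-1) = -1, h'(-1) = 10, so u_1 = (-1) - (-1)/10 = -9/10.
h(-9/10) = -39/1000, h'(-9/10) = 923/100, so u_2 = (-9/10) - (-39/1000)/(923/100) = -318/355.

-318/355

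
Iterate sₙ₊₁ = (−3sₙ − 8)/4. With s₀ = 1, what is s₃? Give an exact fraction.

s₁ = (−3·1 − 8)/4 = −11/4.
s₂ = (−3·(−11/4) − 8)/4 = 1/16.
s₃ = (−3·(1/16) − 8)/4 = −131/64.

−131/64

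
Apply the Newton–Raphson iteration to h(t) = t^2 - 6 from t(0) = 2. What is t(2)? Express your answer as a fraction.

h'(t) = 2t.
h(2) = -2, h'(2) = 4, so t(1) = 2 - (-2)/4 = 5/2.
h(5/2) = 1/4, h'(5/2) = 5, so t(2) = (5/2) - (1/4)/5 = 49/20.

49/20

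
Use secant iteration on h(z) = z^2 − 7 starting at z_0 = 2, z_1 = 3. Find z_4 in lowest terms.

971/367

h(2) = −3, h(3) = 2. z_2 = 3 − 2·(3 − 2)/(2 − (−3)) = 13/5.
h(3) = 2, h(13/5) = −6/25. z_3 = (13/5) − (−6/25)·((13/5) − 3)/((−6/25) − 2) = 37/14.
h(13/5) = −6/25, h(37/14) = −3/196. z_4 = (37/14) − (−3/196)·((37/14) − (13/5))/((−3/196) − (−6/25)) = 971/367.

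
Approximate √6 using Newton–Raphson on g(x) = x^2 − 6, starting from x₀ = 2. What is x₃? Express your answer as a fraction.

g'(x) = 2x.
g(2) = −2, g'(2) = 4, so x₁ = 2 − (−2)/4 = 5/2.
g(5/2) = 1/4, g'(5/2) = 5, so x₂ = (5/2) − (1/4)/5 = 49/20.
g(49/20) = 1/400, g'(49/20) = 49/10, so x₃ = (49/20) − (1/400)/(49/10) = 4801/1960.

4801/1960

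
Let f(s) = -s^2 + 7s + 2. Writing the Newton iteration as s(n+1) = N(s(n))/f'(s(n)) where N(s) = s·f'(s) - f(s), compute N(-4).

f'(s) = -2s + 7.
N(s) = s·f'(s) - f(s) = s·(-2s + 7) - (-s^2 + 7s + 2) = -s^2 - 2.
N(-4) = -18.

-18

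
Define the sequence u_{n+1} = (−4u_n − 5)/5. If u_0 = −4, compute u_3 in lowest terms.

151/125

u_1 = (−4·(−4) − 5)/5 = 11/5.
u_2 = (−4·(11/5) − 5)/5 = −69/25.
u_3 = (−4·(−69/25) − 5)/5 = 151/125.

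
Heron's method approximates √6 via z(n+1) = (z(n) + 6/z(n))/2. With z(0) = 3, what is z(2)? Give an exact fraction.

49/20

z(1) = (3 + 6/3)/2 = 5/2.
z(2) = (5/2 + 6/(5/2))/2 = 49/20.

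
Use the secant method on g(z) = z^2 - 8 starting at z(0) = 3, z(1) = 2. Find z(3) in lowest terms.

17/6

g(3) = 1, g(2) = -4. z(2) = 2 - (-4)·(2 - 3)/((-4) - 1) = 14/5.
g(2) = -4, g(14/5) = -4/25. z(3) = (14/5) - (-4/25)·((14/5) - 2)/((-4/25) - (-4)) = 17/6.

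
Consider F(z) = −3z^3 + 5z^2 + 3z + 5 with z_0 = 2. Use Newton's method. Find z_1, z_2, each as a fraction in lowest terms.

z_1 = 33/13, z_2 = 77911/32526

F'(z) = −9z^2 + 10z + 3.
F(2) = 7, F'(2) = −13, so z_1 = 2 − 7/(−13) = 33/13.
F(33/13) = −9310/2197, F'(33/13) = −5004/169, so z_2 = (33/13) − (−9310/2197)/(−5004/169) = 77911/32526.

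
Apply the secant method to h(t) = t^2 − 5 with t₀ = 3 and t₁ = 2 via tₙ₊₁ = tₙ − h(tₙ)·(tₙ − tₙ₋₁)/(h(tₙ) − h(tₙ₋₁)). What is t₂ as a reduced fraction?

h(3) = 4, h(2) = −1. t₂ = 2 − (−1)·(2 − 3)/((−1) − 4) = 11/5.

11/5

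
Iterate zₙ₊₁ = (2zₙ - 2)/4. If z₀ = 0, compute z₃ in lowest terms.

z₁ = (2·0 - 2)/4 = -1/2.
z₂ = (2·(-1/2) - 2)/4 = -3/4.
z₃ = (2·(-3/4) - 2)/4 = -7/8.

-7/8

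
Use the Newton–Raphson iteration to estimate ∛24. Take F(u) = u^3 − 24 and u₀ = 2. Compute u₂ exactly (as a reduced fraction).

662/225

F'(u) = 3u^2.
F(2) = −16, F'(2) = 12, so u₁ = 2 − (−16)/12 = 10/3.
F(10/3) = 352/27, F'(10/3) = 100/3, so u₂ = (10/3) − (352/27)/(100/3) = 662/225.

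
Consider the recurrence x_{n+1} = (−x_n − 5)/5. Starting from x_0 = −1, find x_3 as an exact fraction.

−104/125

x_1 = (−(−1) − 5)/5 = −4/5.
x_2 = (−(−4/5) − 5)/5 = −21/25.
x_3 = (−(−21/25) − 5)/5 = −104/125.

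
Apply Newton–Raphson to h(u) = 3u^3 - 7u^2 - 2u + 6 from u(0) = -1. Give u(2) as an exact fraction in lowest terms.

h'(u) = 9u^2 - 14u - 2.
h(-1) = -2, h'(-1) = 21, so u(1) = (-1) - (-2)/21 = -19/21.
h(-19/21) = -440/3087, h'(-19/21) = 2651/147, so u(2) = (-19/21) - (-440/3087)/(2651/147) = -1513/1687.

-1513/1687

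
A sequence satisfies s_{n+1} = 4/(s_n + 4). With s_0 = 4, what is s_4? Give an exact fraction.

s_1 = 4/(4 + 4) = 1/2.
s_2 = 4/(1/2 + 4) = 8/9.
s_3 = 4/(8/9 + 4) = 9/11.
s_4 = 4/(9/11 + 4) = 44/53.

44/53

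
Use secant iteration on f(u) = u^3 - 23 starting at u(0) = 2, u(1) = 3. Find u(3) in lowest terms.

f(2) = -15, f(3) = 4. u(2) = 3 - 4·(3 - 2)/(4 - (-15)) = 53/19.
f(3) = 4, f(53/19) = -8880/6859. u(3) = (53/19) - (-8880/6859)·((53/19) - 3)/((-8880/6859) - 4) = 25793/9079.

25793/9079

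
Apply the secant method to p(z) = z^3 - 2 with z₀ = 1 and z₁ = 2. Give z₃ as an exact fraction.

p(1) = -1, p(2) = 6. z₂ = 2 - 6·(2 - 1)/(6 - (-1)) = 8/7.
p(2) = 6, p(8/7) = -174/343. z₃ = (8/7) - (-174/343)·((8/7) - 2)/((-174/343) - 6) = 75/62.

75/62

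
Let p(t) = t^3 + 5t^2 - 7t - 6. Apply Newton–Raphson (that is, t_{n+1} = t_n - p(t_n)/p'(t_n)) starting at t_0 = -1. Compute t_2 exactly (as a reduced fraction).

p'(t) = 3t^2 + 10t - 7.
p(-1) = 5, p'(-1) = -14, so t_1 = (-1) - 5/(-14) = -9/14.
p(-9/14) = 825/2744, p'(-9/14) = -2389/196, so t_2 = (-9/14) - (825/2744)/(-2389/196) = -10338/16723.

-10338/16723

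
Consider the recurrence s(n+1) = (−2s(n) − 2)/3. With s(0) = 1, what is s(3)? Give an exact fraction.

s(1) = (−2·1 − 2)/3 = −4/3.
s(2) = (−2·(−4/3) − 2)/3 = 2/9.
s(3) = (−2·(2/9) − 2)/3 = −22/27.

−22/27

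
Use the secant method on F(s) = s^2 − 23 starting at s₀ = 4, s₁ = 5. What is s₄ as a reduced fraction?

F(4) = −7, F(5) = 2. s₂ = 5 − 2·(5 − 4)/(2 − (−7)) = 43/9.
F(5) = 2, F(43/9) = −14/81. s₃ = (43/9) − (−14/81)·((43/9) − 5)/((−14/81) − 2) = 211/44.
F(43/9) = −14/81, F(211/44) = −7/1936. s₄ = (211/44) − (−7/1936)·((211/44) − (43/9))/((−7/1936) − (−14/81)) = 18181/3791.

18181/3791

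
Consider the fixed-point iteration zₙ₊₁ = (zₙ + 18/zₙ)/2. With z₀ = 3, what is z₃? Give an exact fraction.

z₁ = (3 + 18/3)/2 = 9/2.
z₂ = (9/2 + 18/(9/2))/2 = 17/4.
z₃ = (17/4 + 18/(17/4))/2 = 577/136.

577/136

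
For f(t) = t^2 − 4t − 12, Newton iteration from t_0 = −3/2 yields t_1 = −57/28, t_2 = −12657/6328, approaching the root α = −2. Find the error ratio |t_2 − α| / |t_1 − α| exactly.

1/226

t_1 − α = −57/28 − (−2) = −57/28 + 2 = −1/28, so |t_1 − α| = 1/28.
t_2 − α = −12657/6328 − (−2) = −12657/6328 + 2 = −1/6328, so |t_2 − α| = 1/6328.
Ratio = (1/6328) / (1/28) = 1/226.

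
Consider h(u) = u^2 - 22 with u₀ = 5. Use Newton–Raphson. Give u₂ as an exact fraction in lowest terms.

4409/940

h'(u) = 2u.
h(5) = 3, h'(5) = 10, so u₁ = 5 - 3/10 = 47/10.
h(47/10) = 9/100, h'(47/10) = 47/5, so u₂ = (47/10) - (9/100)/(47/5) = 4409/940.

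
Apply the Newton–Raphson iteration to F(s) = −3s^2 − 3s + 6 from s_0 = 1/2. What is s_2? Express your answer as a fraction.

209/208

F'(s) = −6s − 3.
F(1/2) = 15/4, F'(1/2) = −6, so s_1 = (1/2) − (15/4)/(−6) = 9/8.
F(9/8) = −75/64, F'(9/8) = −39/4, so s_2 = (9/8) − (−75/64)/(−39/4) = 209/208.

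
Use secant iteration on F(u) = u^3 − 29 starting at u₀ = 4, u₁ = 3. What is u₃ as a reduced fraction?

115637/37633

F(4) = 35, F(3) = −2. u₂ = 3 − (−2)·(3 − 4)/((−2) − 35) = 113/37.
F(3) = −2, F(113/37) = −26040/50653. u₃ = (113/37) − (−26040/50653)·((113/37) − 3)/((−26040/50653) − (−2)) = 115637/37633.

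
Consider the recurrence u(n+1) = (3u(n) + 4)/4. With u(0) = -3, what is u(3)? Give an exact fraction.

67/64

u(1) = (3·(-3) + 4)/4 = -5/4.
u(2) = (3·(-5/4) + 4)/4 = 1/16.
u(3) = (3·(1/16) + 4)/4 = 67/64.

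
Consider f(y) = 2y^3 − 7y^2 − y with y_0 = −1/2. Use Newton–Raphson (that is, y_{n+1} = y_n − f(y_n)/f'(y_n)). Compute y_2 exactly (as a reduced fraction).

−369/1870

f'(y) = 6y^2 − 14y − 1.
f(−1/2) = −3/2, f'(−1/2) = 15/2, so y_1 = (−1/2) − (−3/2)/(15/2) = −3/10.
f(−3/10) = −48/125, f'(−3/10) = 187/50, so y_2 = (−3/10) − (−48/125)/(187/50) = −369/1870.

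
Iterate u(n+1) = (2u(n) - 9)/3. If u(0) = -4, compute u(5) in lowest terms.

-2027/243

u(1) = (2·(-4) - 9)/3 = -17/3.
u(2) = (2·(-17/3) - 9)/3 = -61/9.
u(3) = (2·(-61/9) - 9)/3 = -203/27.
u(4) = (2·(-203/27) - 9)/3 = -649/81.
u(5) = (2·(-649/81) - 9)/3 = -2027/243.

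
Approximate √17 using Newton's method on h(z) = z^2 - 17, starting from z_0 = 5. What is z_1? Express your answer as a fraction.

21/5

h'(z) = 2z.
h(5) = 8, h'(5) = 10, so z_1 = 5 - 8/10 = 21/5.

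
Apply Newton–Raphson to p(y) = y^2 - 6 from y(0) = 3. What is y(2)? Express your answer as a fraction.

49/20

p'(y) = 2y.
p(3) = 3, p'(3) = 6, so y(1) = 3 - 3/6 = 5/2.
p(5/2) = 1/4, p'(5/2) = 5, so y(2) = (5/2) - (1/4)/5 = 49/20.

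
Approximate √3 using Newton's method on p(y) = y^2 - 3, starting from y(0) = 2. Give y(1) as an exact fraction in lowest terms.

p'(y) = 2y.
p(2) = 1, p'(2) = 4, so y(1) = 2 - 1/4 = 7/4.

7/4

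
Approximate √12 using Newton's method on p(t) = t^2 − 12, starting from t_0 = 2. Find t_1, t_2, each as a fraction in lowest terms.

p'(t) = 2t.
p(2) = −8, p'(2) = 4, so t_1 = 2 − (−8)/4 = 4.
p(4) = 4, p'(4) = 8, so t_2 = 4 − 4/8 = 7/2.

t_1 = 4, t_2 = 7/2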